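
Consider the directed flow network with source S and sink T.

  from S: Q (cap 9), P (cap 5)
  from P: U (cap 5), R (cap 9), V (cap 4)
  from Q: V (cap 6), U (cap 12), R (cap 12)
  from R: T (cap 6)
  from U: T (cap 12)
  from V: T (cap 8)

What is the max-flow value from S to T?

Augment S→P→R→T: bottleneck 5, flow now 5.
Augment S→Q→R→T: bottleneck 1, flow now 6.
Augment S→Q→U→T: bottleneck 8, flow now 14.
No augmenting path remains; maximum flow = 14.
In the residual graph, reachable from S: {S}.
Min-cut edges: S→P (5), S→Q (9); capacity 5 + 9 = 14.
This cut is saturated, so no flow can exceed 14.

14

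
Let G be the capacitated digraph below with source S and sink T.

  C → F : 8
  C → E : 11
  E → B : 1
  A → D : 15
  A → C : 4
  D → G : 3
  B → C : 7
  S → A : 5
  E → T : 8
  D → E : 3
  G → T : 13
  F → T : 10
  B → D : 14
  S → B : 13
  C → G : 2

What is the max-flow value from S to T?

17

Augment S→A→C→E→T: bottleneck 4, flow now 4.
Augment S→A→D→E→T: bottleneck 1, flow now 5.
Augment S→B→C→E→T: bottleneck 3, flow now 8.
Augment S→B→C→F→T: bottleneck 4, flow now 12.
Augment S→B→D→G→T: bottleneck 3, flow now 15.
Augment S→B→D→E→C→F→T: bottleneck 2, flow now 17. (uses reverse residual edge)
No augmenting path remains; maximum flow = 17.
In the residual graph, reachable from S: {S, A, B, D}.
Min-cut edges: A→C (4), B→C (7), D→E (3), D→G (3); capacity 4 + 7 + 3 + 3 = 17.
This cut is saturated, so no flow can exceed 17.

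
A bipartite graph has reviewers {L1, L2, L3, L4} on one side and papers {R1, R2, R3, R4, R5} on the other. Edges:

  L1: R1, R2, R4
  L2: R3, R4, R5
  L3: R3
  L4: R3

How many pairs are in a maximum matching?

Unit-capacity flow: source→left, listed edges, right→sink; max matching = max flow.
Augmenting path L1→R1 (+1); matched 1.
Augmenting path L2→R3 (+1); matched 2.
Augmenting path L3→R3→L2→R4 (+1); matched 3.
No augmenting path remains; maximum matching = 3.
König certificate: {L1, L2, R3} is a vertex cover of size 3 (every listed pair touches it), so no matching can be larger.

3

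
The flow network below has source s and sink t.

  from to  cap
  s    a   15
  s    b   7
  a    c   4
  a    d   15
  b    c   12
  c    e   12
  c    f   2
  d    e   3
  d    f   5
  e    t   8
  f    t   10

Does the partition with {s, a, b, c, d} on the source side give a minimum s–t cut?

Given cut capacity: 12 + 2 + 3 + 5 = 22.
Augment s→a→c→e→t: bottleneck 4, flow now 4.
Augment s→a→d→e→t: bottleneck 3, flow now 7.
Augment s→a→d→f→t: bottleneck 5, flow now 12.
Augment s→b→c→e→t: bottleneck 1, flow now 13.
Augment s→b→c→f→t: bottleneck 2, flow now 15.
No augmenting path remains; maximum flow = 15.
In the residual graph, reachable from s: {s, a, b, c, d, e}.
Min-cut edges: c→f (2), d→f (5), e→t (8); capacity 2 + 5 + 8 = 15.
Cut capacity 22 exceeds the max flow 15, so it is not minimum.

No — its capacity is 22, but the minimum cut has capacity 15.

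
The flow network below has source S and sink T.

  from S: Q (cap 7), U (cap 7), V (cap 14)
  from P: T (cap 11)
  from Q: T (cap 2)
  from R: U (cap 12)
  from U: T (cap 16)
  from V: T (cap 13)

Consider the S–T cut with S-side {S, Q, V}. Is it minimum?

Yes — it is a minimum cut (capacity 22).

Given cut capacity: 7 + 2 + 13 = 22.
Augment S→Q→T: bottleneck 2, flow now 2.
Augment S→U→T: bottleneck 7, flow now 9.
Augment S→V→T: bottleneck 13, flow now 22.
No augmenting path remains; maximum flow = 22.
Cut capacity 22 equals the max flow, so it is a minimum cut.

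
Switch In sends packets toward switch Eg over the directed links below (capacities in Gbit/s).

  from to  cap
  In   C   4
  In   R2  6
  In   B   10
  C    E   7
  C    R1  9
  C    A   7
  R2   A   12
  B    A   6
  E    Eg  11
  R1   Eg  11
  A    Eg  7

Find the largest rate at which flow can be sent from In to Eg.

Augment In→C→E→Eg: bottleneck 4, flow now 4.
Augment In→R2→A→Eg: bottleneck 6, flow now 10.
Augment In→B→A→Eg: bottleneck 1, flow now 11.
No augmenting path remains; maximum flow = 11.
In the residual graph, reachable from In: {In, R2, B, A}.
Min-cut edges: In→C (4), A→Eg (7); capacity 4 + 7 = 11.
This cut is saturated, so no flow can exceed 11.

11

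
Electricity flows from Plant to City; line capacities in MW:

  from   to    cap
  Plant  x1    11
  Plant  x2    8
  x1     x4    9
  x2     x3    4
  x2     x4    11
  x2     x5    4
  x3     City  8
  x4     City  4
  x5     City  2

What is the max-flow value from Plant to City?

Augment Plant→x1→x4→City: bottleneck 4, flow now 4.
Augment Plant→x2→x3→City: bottleneck 4, flow now 8.
Augment Plant→x2→x5→City: bottleneck 2, flow now 10.
No augmenting path remains; maximum flow = 10.
In the residual graph, reachable from Plant: {Plant, x1, x2, x4, x5}.
Min-cut edges: x2→x3 (4), x4→City (4), x5→City (2); capacity 4 + 4 + 2 = 10.
This cut is saturated, so no flow can exceed 10.

10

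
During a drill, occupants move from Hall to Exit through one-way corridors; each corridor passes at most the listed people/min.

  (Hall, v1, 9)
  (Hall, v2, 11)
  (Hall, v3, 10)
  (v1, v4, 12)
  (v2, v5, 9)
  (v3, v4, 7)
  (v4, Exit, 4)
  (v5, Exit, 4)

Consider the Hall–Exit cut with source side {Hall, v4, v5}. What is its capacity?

Edges leaving {Hall, v4, v5}: Hall→v1 (9), Hall→v2 (11), Hall→v3 (10), v4→Exit (4), v5→Exit (4).
Cut capacity = 9 + 11 + 10 + 4 + 4 = 38.

38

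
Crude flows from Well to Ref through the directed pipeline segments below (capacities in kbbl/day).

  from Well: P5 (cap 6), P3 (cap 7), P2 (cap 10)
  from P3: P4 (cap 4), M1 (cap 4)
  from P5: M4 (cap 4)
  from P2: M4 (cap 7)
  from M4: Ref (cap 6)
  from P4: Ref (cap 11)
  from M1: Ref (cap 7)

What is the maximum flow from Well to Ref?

13

Augment Well→P3→P4→Ref: bottleneck 4, flow now 4.
Augment Well→P3→M1→Ref: bottleneck 3, flow now 7.
Augment Well→P5→M4→Ref: bottleneck 4, flow now 11.
Augment Well→P2→M4→Ref: bottleneck 2, flow now 13.
No augmenting path remains; maximum flow = 13.
In the residual graph, reachable from Well: {Well, P5, P2, M4}.
Min-cut edges: Well→P3 (7), M4→Ref (6); capacity 7 + 6 = 13.
This cut is saturated, so no flow can exceed 13.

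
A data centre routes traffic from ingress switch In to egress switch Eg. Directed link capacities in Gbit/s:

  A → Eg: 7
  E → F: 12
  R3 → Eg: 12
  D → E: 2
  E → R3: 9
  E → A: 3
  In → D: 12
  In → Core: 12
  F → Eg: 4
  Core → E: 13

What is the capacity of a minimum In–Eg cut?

Augment In→D→E→R3→Eg: bottleneck 2, flow now 2.
Augment In→Core→E→R3→Eg: bottleneck 7, flow now 9.
Augment In→Core→E→F→Eg: bottleneck 4, flow now 13.
Augment In→Core→E→A→Eg: bottleneck 1, flow now 14.
No augmenting path remains; maximum flow = 14.
By max-flow min-cut, the minimum cut capacity equals the max flow.
In the residual graph, reachable from In: {In, D}.
Min-cut edges: In→Core (12), D→E (2); capacity 12 + 2 = 14.

14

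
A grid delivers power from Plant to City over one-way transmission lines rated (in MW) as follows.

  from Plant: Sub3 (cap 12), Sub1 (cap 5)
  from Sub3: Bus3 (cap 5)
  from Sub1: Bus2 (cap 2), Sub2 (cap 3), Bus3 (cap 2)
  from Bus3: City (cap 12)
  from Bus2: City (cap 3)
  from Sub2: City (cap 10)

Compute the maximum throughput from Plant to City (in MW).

Augment Plant→Sub3→Bus3→City: bottleneck 5, flow now 5.
Augment Plant→Sub1→Bus3→City: bottleneck 2, flow now 7.
Augment Plant→Sub1→Bus2→City: bottleneck 2, flow now 9.
Augment Plant→Sub1→Sub2→City: bottleneck 1, flow now 10.
No augmenting path remains; maximum flow = 10.
In the residual graph, reachable from Plant: {Plant, Sub3}.
Min-cut edges: Plant→Sub1 (5), Sub3→Bus3 (5); capacity 5 + 5 = 10.
This cut is saturated, so no flow can exceed 10.

10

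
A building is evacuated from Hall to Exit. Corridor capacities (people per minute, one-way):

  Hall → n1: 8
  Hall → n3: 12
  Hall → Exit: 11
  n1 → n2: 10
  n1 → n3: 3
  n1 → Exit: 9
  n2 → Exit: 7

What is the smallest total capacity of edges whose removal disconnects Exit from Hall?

Augment Hall→Exit: bottleneck 11, flow now 11.
Augment Hall→n1→Exit: bottleneck 8, flow now 19.
No augmenting path remains; maximum flow = 19.
By max-flow min-cut, the minimum cut capacity equals the max flow.
In the residual graph, reachable from Hall: {Hall, n3}.
Min-cut edges: Hall→n1 (8), Hall→Exit (11); capacity 8 + 11 = 19.

19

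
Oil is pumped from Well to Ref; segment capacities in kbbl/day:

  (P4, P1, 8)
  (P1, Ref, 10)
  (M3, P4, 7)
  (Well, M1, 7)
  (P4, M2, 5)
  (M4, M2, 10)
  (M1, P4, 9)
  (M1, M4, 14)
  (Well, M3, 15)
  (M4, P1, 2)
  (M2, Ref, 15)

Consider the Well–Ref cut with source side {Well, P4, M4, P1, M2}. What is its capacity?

47

Edges leaving {Well, P4, M4, P1, M2}: Well→M3 (15), Well→M1 (7), P1→Ref (10), M2→Ref (15).
Cut capacity = 15 + 7 + 10 + 15 = 47.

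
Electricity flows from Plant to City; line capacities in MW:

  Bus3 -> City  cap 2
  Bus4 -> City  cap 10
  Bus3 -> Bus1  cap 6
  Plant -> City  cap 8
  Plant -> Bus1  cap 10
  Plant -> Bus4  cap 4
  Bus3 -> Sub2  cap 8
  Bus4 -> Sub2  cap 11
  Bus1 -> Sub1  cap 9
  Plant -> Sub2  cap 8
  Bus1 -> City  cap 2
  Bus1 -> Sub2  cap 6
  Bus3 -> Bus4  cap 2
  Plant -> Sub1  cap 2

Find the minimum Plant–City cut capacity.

Augment Plant→City: bottleneck 8, flow now 8.
Augment Plant→Bus1→City: bottleneck 2, flow now 10.
Augment Plant→Bus4→City: bottleneck 4, flow now 14.
No augmenting path remains; maximum flow = 14.
By max-flow min-cut, the minimum cut capacity equals the max flow.
In the residual graph, reachable from Plant: {Plant, Bus1, Sub1, Sub2}.
Min-cut edges: Plant→Bus4 (4), Plant→City (8), Bus1→City (2); capacity 4 + 8 + 2 = 14.

14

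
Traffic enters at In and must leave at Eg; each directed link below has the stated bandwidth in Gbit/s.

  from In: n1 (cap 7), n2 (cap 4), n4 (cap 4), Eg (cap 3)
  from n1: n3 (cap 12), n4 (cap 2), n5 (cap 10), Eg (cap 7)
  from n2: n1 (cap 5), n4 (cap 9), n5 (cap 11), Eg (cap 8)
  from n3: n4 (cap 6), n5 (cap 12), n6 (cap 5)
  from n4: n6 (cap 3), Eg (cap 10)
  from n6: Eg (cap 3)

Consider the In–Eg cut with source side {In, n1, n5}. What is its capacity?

Edges leaving {In, n1, n5}: In→n2 (4), In→n4 (4), In→Eg (3), n1→n3 (12), n1→n4 (2), n1→Eg (7).
Cut capacity = 4 + 4 + 3 + 12 + 2 + 7 = 32.

32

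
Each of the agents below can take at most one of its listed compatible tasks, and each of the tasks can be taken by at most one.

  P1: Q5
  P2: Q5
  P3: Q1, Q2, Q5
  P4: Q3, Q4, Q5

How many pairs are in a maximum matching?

3

Unit-capacity flow: source→left, listed edges, right→sink; max matching = max flow.
Augmenting path P1→Q5 (+1); matched 1.
Augmenting path P3→Q1 (+1); matched 2.
Augmenting path P4→Q3 (+1); matched 3.
No augmenting path remains; maximum matching = 3.
König certificate: {P3, P4, Q5} is a vertex cover of size 3 (every listed pair touches it), so no matching can be larger.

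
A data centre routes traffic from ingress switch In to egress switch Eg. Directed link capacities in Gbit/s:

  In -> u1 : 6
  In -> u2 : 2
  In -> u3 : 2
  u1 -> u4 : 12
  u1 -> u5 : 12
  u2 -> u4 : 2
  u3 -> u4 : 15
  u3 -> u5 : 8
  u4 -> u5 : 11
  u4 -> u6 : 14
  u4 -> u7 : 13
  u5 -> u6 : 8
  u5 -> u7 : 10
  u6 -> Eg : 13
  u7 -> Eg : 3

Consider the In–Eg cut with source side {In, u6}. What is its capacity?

23

Edges leaving {In, u6}: In→u1 (6), In→u2 (2), In→u3 (2), u6→Eg (13).
Cut capacity = 6 + 2 + 2 + 13 = 23.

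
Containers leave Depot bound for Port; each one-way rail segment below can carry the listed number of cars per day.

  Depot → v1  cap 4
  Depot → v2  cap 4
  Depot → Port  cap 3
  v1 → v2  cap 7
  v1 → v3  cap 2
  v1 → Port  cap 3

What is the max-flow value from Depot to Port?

6

Augment Depot→Port: bottleneck 3, flow now 3.
Augment Depot→v1→Port: bottleneck 3, flow now 6.
No augmenting path remains; maximum flow = 6.
In the residual graph, reachable from Depot: {Depot, v1, v2, v3}.
Min-cut edges: Depot→Port (3), v1→Port (3); capacity 3 + 3 = 6.
This cut is saturated, so no flow can exceed 6.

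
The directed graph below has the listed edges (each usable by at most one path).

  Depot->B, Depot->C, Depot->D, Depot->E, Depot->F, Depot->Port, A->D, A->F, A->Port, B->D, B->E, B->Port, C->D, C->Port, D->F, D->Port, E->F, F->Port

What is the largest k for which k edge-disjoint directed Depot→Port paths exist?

Assign every edge capacity 1; by Menger, the answer equals the max flow.
Path Depot→Port (+1); total 1.
Path Depot→B→Port (+1); total 2.
Path Depot→C→Port (+1); total 3.
Path Depot→D→Port (+1); total 4.
Path Depot→F→Port (+1); total 5.
No residual Depot→Port path; max flow = 5.
Certifying cut of size 5: {Depot→B, Depot→C, Depot→D, Depot→Port, F→Port}.

5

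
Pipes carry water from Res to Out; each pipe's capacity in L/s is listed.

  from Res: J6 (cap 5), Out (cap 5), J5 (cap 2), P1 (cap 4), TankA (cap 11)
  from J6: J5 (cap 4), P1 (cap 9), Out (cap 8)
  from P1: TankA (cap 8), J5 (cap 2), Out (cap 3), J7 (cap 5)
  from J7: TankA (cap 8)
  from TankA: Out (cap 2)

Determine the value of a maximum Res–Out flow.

Augment Res→Out: bottleneck 5, flow now 5.
Augment Res→J6→Out: bottleneck 5, flow now 10.
Augment Res→P1→Out: bottleneck 3, flow now 13.
Augment Res→TankA→Out: bottleneck 2, flow now 15.
No augmenting path remains; maximum flow = 15.
In the residual graph, reachable from Res: {Res, P1, J7, J5, TankA}.
Min-cut edges: Res→J6 (5), Res→Out (5), P1→Out (3), TankA→Out (2); capacity 5 + 5 + 3 + 2 = 15.
This cut is saturated, so no flow can exceed 15.

15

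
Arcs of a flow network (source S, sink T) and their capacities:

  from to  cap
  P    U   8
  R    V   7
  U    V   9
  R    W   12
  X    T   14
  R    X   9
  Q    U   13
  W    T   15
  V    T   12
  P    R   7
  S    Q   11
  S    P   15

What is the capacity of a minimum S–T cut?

Augment S→P→R→V→T: bottleneck 7, flow now 7.
Augment S→P→U→V→T: bottleneck 5, flow now 12.
Augment S→P→U→V→R→W→T: bottleneck 3, flow now 15. (uses reverse residual edge)
Augment S→Q→U→V→R→W→T: bottleneck 1, flow now 16. (uses reverse residual edge)
No augmenting path remains; maximum flow = 16.
By max-flow min-cut, the minimum cut capacity equals the max flow.
In the residual graph, reachable from S: {S, P, Q, U}.
Min-cut edges: P→R (7), U→V (9); capacity 7 + 9 = 16.

16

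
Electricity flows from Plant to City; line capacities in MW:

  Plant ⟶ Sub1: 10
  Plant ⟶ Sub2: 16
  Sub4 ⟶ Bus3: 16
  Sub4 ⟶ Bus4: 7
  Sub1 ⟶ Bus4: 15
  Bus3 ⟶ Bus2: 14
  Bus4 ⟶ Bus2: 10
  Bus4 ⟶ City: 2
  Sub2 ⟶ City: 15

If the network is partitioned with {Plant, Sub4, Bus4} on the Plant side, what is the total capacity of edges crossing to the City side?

54

Edges leaving {Plant, Sub4, Bus4}: Plant→Sub1 (10), Plant→Sub2 (16), Sub4→Bus3 (16), Bus4→Bus2 (10), Bus4→City (2).
Cut capacity = 10 + 16 + 16 + 10 + 2 = 54.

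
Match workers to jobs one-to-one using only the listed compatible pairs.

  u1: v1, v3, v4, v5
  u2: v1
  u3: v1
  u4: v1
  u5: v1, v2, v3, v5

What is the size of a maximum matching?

Unit-capacity flow: source→left, listed edges, right→sink; max matching = max flow.
Augmenting path u1→v1 (+1); matched 1.
Augmenting path u5→v2 (+1); matched 2.
Augmenting path u2→v1→u1→v3 (+1); matched 3.
No augmenting path remains; maximum matching = 3.
König certificate: {u1, u5, v1} is a vertex cover of size 3 (every listed pair touches it), so no matching can be larger.

3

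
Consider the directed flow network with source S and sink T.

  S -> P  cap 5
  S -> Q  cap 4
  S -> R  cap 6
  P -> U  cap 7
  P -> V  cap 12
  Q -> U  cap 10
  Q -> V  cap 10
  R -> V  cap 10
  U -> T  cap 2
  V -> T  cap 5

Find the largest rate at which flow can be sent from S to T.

Augment S→P→U→T: bottleneck 2, flow now 2.
Augment S→P→V→T: bottleneck 3, flow now 5.
Augment S→Q→V→T: bottleneck 2, flow now 7.
No augmenting path remains; maximum flow = 7.
In the residual graph, reachable from S: {S, P, Q, R, U, V}.
Min-cut edges: U→T (2), V→T (5); capacity 2 + 5 = 7.
This cut is saturated, so no flow can exceed 7.

7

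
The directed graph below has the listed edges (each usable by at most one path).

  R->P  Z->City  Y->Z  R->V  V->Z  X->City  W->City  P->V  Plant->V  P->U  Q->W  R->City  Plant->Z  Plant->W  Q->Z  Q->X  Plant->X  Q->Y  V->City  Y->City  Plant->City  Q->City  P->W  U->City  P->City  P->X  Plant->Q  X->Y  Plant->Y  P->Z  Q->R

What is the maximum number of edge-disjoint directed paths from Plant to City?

7

Assign every edge capacity 1; by Menger, the answer equals the max flow.
Path Plant→City (+1); total 1.
Path Plant→Q→City (+1); total 2.
Path Plant→V→City (+1); total 3.
Path Plant→W→City (+1); total 4.
Path Plant→X→City (+1); total 5.
Path Plant→Y→City (+1); total 6.
Path Plant→Z→City (+1); total 7.
No residual Plant→City path; max flow = 7.
Certifying cut of size 7: {Plant→City, Plant→Q, Plant→V, Plant→W, Plant→X, Plant→Y, Plant→Z}.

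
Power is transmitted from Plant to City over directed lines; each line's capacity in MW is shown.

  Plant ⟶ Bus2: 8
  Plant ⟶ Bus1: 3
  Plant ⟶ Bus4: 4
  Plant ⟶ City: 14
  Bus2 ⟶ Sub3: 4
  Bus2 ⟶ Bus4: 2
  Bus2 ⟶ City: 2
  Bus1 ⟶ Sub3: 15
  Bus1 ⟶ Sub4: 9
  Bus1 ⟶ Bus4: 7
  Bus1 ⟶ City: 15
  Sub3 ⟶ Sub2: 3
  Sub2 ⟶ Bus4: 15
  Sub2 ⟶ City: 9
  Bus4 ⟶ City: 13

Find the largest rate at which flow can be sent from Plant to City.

Augment Plant→City: bottleneck 14, flow now 14.
Augment Plant→Bus2→City: bottleneck 2, flow now 16.
Augment Plant→Bus1→City: bottleneck 3, flow now 19.
Augment Plant→Bus4→City: bottleneck 4, flow now 23.
Augment Plant→Bus2→Bus4→City: bottleneck 2, flow now 25.
Augment Plant→Bus2→Sub3→Sub2→City: bottleneck 3, flow now 28.
No augmenting path remains; maximum flow = 28.
In the residual graph, reachable from Plant: {Plant, Bus2, Sub3}.
Min-cut edges: Plant→Bus1 (3), Plant→Bus4 (4), Plant→City (14), Bus2→Bus4 (2), Bus2→City (2), Sub3→Sub2 (3); capacity 3 + 4 + 14 + 2 + 2 + 3 = 28.
This cut is saturated, so no flow can exceed 28.

28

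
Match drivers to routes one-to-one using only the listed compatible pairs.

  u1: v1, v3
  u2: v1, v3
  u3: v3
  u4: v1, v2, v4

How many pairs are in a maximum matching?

3

Unit-capacity flow: source→left, listed edges, right→sink; max matching = max flow.
Augmenting path u1→v1 (+1); matched 1.
Augmenting path u2→v3 (+1); matched 2.
Augmenting path u4→v2 (+1); matched 3.
No augmenting path remains; maximum matching = 3.
König certificate: {u4, v1, v3} is a vertex cover of size 3 (every listed pair touches it), so no matching can be larger.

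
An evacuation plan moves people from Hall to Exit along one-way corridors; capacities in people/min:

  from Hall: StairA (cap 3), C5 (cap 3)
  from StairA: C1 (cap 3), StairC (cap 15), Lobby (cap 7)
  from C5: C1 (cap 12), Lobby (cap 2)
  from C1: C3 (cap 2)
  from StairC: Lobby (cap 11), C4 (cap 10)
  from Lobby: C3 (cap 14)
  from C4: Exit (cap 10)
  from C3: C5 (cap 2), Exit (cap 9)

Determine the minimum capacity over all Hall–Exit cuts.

6

Augment Hall→StairA→C1→C3→Exit: bottleneck 2, flow now 2.
Augment Hall→StairA→StairC→C4→Exit: bottleneck 1, flow now 3.
Augment Hall→C5→Lobby→C3→Exit: bottleneck 2, flow now 5.
Augment Hall→C5→C1→StairA→StairC→C4→Exit: bottleneck 1, flow now 6. (uses reverse residual edge)
No augmenting path remains; maximum flow = 6.
By max-flow min-cut, the minimum cut capacity equals the max flow.
In the residual graph, reachable from Hall: {Hall}.
Min-cut edges: Hall→StairA (3), Hall→C5 (3); capacity 3 + 3 = 6.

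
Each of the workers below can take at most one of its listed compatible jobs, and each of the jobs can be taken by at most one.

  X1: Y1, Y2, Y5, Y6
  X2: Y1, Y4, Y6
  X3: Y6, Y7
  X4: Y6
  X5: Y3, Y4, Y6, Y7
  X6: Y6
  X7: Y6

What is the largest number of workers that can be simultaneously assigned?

5

Unit-capacity flow: source→left, listed edges, right→sink; max matching = max flow.
Augmenting path X1→Y1 (+1); matched 1.
Augmenting path X2→Y4 (+1); matched 2.
Augmenting path X3→Y6 (+1); matched 3.
Augmenting path X5→Y3 (+1); matched 4.
Augmenting path X4→Y6→X3→Y7 (+1); matched 5.
No augmenting path remains; maximum matching = 5.
König certificate: {X1, X2, X3, X5, Y6} is a vertex cover of size 5 (every listed pair touches it), so no matching can be larger.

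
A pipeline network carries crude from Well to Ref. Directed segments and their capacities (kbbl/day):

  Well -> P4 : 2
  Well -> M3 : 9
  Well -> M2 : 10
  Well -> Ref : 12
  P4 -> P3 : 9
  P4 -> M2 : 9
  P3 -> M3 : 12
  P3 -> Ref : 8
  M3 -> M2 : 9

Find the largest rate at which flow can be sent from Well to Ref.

14

Augment Well→Ref: bottleneck 12, flow now 12.
Augment Well→P4→P3→Ref: bottleneck 2, flow now 14.
No augmenting path remains; maximum flow = 14.
In the residual graph, reachable from Well: {Well, M3, M2}.
Min-cut edges: Well→P4 (2), Well→Ref (12); capacity 2 + 12 = 14.
This cut is saturated, so no flow can exceed 14.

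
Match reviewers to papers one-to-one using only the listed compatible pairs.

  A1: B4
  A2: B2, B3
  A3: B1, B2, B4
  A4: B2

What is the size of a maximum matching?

Unit-capacity flow: source→left, listed edges, right→sink; max matching = max flow.
Augmenting path A1→B4 (+1); matched 1.
Augmenting path A2→B2 (+1); matched 2.
Augmenting path A3→B1 (+1); matched 3.
Augmenting path A4→B2→A2→B3 (+1); matched 4.
No augmenting path remains; maximum matching = 4.
König certificate: {A1, A2, A3, A4} is a vertex cover of size 4 (every listed pair touches it), so no matching can be larger.

4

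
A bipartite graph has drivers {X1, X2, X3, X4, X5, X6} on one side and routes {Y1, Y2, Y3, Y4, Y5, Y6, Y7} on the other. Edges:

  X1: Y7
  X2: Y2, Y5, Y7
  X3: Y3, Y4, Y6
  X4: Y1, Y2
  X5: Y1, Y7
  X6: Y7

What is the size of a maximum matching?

5

Unit-capacity flow: source→left, listed edges, right→sink; max matching = max flow.
Augmenting path X1→Y7 (+1); matched 1.
Augmenting path X2→Y2 (+1); matched 2.
Augmenting path X3→Y3 (+1); matched 3.
Augmenting path X4→Y1 (+1); matched 4.
Augmenting path X5→Y1→X4→Y2→X2→Y5 (+1); matched 5.
No augmenting path remains; maximum matching = 5.
König certificate: {X2, X3, X4, X5, Y7} is a vertex cover of size 5 (every listed pair touches it), so no matching can be larger.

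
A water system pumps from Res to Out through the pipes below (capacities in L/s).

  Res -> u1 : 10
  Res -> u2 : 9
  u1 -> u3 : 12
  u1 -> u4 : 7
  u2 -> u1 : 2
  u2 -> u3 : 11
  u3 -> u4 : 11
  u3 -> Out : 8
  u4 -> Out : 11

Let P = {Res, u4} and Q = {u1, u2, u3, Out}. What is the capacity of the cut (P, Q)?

30

Edges leaving {Res, u4}: Res→u1 (10), Res→u2 (9), u4→Out (11).
Cut capacity = 10 + 9 + 11 = 30.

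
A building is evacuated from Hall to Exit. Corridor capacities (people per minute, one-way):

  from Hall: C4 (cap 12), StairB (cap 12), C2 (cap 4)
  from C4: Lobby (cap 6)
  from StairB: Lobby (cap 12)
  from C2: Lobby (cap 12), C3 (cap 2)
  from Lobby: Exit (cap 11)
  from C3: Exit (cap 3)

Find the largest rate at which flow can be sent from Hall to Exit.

13

Augment Hall→C4→Lobby→Exit: bottleneck 6, flow now 6.
Augment Hall→StairB→Lobby→Exit: bottleneck 5, flow now 11.
Augment Hall→C2→C3→Exit: bottleneck 2, flow now 13.
No augmenting path remains; maximum flow = 13.
In the residual graph, reachable from Hall: {Hall, C4, StairB, C2, Lobby}.
Min-cut edges: C2→C3 (2), Lobby→Exit (11); capacity 2 + 11 = 13.
This cut is saturated, so no flow can exceed 13.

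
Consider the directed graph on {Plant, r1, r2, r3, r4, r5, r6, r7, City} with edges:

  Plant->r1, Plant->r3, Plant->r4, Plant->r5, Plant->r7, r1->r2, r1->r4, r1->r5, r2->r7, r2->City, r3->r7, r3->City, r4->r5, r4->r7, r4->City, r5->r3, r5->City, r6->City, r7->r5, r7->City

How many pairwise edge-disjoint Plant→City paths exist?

5

Assign every edge capacity 1; by Menger, the answer equals the max flow.
Path Plant→r3→City (+1); total 1.
Path Plant→r4→City (+1); total 2.
Path Plant→r5→City (+1); total 3.
Path Plant→r7→City (+1); total 4.
Path Plant→r1→r2→City (+1); total 5.
No residual Plant→City path; max flow = 5.
Certifying cut of size 5: {Plant→r1, Plant→r3, Plant→r4, Plant→r5, Plant→r7}.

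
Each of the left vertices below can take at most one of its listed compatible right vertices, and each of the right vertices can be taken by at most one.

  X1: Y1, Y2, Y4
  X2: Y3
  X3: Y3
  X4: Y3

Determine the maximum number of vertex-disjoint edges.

Unit-capacity flow: source→left, listed edges, right→sink; max matching = max flow.
Augmenting path X1→Y1 (+1); matched 1.
Augmenting path X2→Y3 (+1); matched 2.
No augmenting path remains; maximum matching = 2.
König certificate: {X1, Y3} is a vertex cover of size 2 (every listed pair touches it), so no matching can be larger.

2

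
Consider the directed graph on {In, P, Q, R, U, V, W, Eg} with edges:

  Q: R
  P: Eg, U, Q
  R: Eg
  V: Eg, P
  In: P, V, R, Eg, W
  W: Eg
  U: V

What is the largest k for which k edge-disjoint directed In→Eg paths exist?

5

Assign every edge capacity 1; by Menger, the answer equals the max flow.
Path In→Eg (+1); total 1.
Path In→P→Eg (+1); total 2.
Path In→R→Eg (+1); total 3.
Path In→V→Eg (+1); total 4.
Path In→W→Eg (+1); total 5.
No residual In→Eg path; max flow = 5.
Certifying cut of size 5: {In→Eg, In→P, In→R, In→V, In→W}.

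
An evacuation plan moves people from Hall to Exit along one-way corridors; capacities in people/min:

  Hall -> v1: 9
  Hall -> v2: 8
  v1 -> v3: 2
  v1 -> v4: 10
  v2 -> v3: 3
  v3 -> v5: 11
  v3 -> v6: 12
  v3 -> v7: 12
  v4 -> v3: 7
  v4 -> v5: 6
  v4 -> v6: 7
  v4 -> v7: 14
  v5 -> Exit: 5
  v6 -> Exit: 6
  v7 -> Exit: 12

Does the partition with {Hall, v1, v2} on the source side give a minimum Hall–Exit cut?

Given cut capacity: 2 + 10 + 3 = 15.
Augment Hall→v1→v3→v5→Exit: bottleneck 2, flow now 2.
Augment Hall→v1→v4→v5→Exit: bottleneck 3, flow now 5.
Augment Hall→v1→v4→v6→Exit: bottleneck 4, flow now 9.
Augment Hall→v2→v3→v6→Exit: bottleneck 2, flow now 11.
Augment Hall→v2→v3→v7→Exit: bottleneck 1, flow now 12.
No augmenting path remains; maximum flow = 12.
In the residual graph, reachable from Hall: {Hall, v2}.
Min-cut edges: Hall→v1 (9), v2→v3 (3); capacity 9 + 3 = 12.
Cut capacity 15 exceeds the max flow 12, so it is not minimum.

No — its capacity is 15, but the minimum cut has capacity 12.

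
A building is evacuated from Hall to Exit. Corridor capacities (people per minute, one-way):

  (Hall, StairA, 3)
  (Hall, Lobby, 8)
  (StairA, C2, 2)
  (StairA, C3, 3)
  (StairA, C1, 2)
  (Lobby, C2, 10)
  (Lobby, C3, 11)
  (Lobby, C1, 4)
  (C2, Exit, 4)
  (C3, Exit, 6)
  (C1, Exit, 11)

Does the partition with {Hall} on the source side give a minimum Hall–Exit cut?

Given cut capacity: 3 + 8 = 11.
Augment Hall→StairA→C2→Exit: bottleneck 2, flow now 2.
Augment Hall→StairA→C3→Exit: bottleneck 1, flow now 3.
Augment Hall→Lobby→C2→Exit: bottleneck 2, flow now 5.
Augment Hall→Lobby→C3→Exit: bottleneck 5, flow now 10.
Augment Hall→Lobby→C1→Exit: bottleneck 1, flow now 11.
No augmenting path remains; maximum flow = 11.
Cut capacity 11 equals the max flow, so it is a minimum cut.

Yes — it is a minimum cut (capacity 11).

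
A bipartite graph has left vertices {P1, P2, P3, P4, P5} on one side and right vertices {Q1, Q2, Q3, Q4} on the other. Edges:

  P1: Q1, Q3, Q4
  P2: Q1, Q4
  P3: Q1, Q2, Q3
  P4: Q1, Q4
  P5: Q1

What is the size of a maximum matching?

4

Unit-capacity flow: source→left, listed edges, right→sink; max matching = max flow.
Augmenting path P1→Q1 (+1); matched 1.
Augmenting path P2→Q4 (+1); matched 2.
Augmenting path P3→Q2 (+1); matched 3.
Augmenting path P4→Q1→P1→Q3 (+1); matched 4.
No augmenting path remains; maximum matching = 4.
König certificate: {P1, P3, Q1, Q4} is a vertex cover of size 4 (every listed pair touches it), so no matching can be larger.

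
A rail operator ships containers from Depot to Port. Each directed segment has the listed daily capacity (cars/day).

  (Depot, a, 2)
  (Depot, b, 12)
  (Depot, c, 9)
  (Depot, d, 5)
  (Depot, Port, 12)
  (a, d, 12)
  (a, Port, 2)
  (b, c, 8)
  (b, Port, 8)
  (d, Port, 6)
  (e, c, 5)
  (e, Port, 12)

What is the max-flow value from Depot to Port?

27

Augment Depot→Port: bottleneck 12, flow now 12.
Augment Depot→a→Port: bottleneck 2, flow now 14.
Augment Depot→b→Port: bottleneck 8, flow now 22.
Augment Depot→d→Port: bottleneck 5, flow now 27.
No augmenting path remains; maximum flow = 27.
In the residual graph, reachable from Depot: {Depot, b, c}.
Min-cut edges: Depot→a (2), Depot→d (5), Depot→Port (12), b→Port (8); capacity 2 + 5 + 12 + 8 = 27.
This cut is saturated, so no flow can exceed 27.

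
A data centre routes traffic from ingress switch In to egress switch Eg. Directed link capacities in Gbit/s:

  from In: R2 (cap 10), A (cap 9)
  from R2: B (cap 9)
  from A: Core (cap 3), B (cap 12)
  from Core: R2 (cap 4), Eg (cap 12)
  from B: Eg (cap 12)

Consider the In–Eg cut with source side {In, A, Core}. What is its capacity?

Edges leaving {In, A, Core}: In→R2 (10), A→B (12), Core→R2 (4), Core→Eg (12).
Cut capacity = 10 + 12 + 4 + 12 = 38.

38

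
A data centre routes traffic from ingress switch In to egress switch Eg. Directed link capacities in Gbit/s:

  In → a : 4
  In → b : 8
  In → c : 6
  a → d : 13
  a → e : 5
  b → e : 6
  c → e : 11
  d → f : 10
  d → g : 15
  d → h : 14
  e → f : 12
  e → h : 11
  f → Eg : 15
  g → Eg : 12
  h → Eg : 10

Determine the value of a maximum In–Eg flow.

16

Augment In→a→d→f→Eg: bottleneck 4, flow now 4.
Augment In→b→e→f→Eg: bottleneck 6, flow now 10.
Augment In→c→e→f→Eg: bottleneck 5, flow now 15.
Augment In→c→e→h→Eg: bottleneck 1, flow now 16.
No augmenting path remains; maximum flow = 16.
In the residual graph, reachable from In: {In, b}.
Min-cut edges: In→a (4), In→c (6), b→e (6); capacity 4 + 6 + 6 = 16.
This cut is saturated, so no flow can exceed 16.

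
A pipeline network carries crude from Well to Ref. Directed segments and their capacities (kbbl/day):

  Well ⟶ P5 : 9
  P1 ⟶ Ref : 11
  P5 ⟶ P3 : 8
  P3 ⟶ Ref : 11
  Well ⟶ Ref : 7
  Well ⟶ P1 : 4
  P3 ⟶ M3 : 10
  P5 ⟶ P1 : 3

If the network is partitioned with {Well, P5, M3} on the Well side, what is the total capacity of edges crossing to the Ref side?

Edges leaving {Well, P5, M3}: Well→P1 (4), Well→Ref (7), P5→P3 (8), P5→P1 (3).
Cut capacity = 4 + 7 + 8 + 3 = 22.

22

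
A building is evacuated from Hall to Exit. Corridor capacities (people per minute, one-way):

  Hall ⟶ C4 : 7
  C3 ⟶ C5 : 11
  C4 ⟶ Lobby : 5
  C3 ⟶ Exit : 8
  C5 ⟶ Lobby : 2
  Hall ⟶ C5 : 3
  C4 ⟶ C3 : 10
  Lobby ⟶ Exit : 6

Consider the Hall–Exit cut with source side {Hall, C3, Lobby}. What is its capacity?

Edges leaving {Hall, C3, Lobby}: Hall→C4 (7), Hall→C5 (3), C3→C5 (11), C3→Exit (8), Lobby→Exit (6).
Cut capacity = 7 + 3 + 11 + 8 + 6 = 35.

35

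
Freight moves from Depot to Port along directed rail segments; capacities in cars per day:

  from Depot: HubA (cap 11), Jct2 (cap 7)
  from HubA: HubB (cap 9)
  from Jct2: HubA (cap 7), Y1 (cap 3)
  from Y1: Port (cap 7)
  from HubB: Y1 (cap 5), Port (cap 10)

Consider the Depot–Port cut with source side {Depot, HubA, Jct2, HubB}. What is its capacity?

Edges leaving {Depot, HubA, Jct2, HubB}: Jct2→Y1 (3), HubB→Y1 (5), HubB→Port (10).
Cut capacity = 3 + 5 + 10 = 18.

18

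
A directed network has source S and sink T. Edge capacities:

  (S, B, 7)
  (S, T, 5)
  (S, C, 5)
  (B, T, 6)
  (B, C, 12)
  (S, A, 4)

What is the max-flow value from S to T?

11

Augment S→T: bottleneck 5, flow now 5.
Augment S→B→T: bottleneck 6, flow now 11.
No augmenting path remains; maximum flow = 11.
In the residual graph, reachable from S: {S, A, B, C}.
Min-cut edges: S→T (5), B→T (6); capacity 5 + 6 = 11.
This cut is saturated, so no flow can exceed 11.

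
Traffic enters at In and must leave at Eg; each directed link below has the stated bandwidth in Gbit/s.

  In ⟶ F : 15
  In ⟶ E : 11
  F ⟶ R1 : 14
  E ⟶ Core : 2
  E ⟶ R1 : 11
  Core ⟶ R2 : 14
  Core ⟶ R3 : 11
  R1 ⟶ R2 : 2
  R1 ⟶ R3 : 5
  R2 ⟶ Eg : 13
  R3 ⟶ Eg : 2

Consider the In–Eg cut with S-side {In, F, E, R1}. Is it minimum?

Given cut capacity: 2 + 2 + 5 = 9.
Augment In→F→R1→R2→Eg: bottleneck 2, flow now 2.
Augment In→F→R1→R3→Eg: bottleneck 2, flow now 4.
Augment In→E→Core→R2→Eg: bottleneck 2, flow now 6.
No augmenting path remains; maximum flow = 6.
In the residual graph, reachable from In: {In, F, E, R1, R3}.
Min-cut edges: E→Core (2), R1→R2 (2), R3→Eg (2); capacity 2 + 2 + 2 = 6.
Cut capacity 9 exceeds the max flow 6, so it is not minimum.

No — its capacity is 9, but the minimum cut has capacity 6.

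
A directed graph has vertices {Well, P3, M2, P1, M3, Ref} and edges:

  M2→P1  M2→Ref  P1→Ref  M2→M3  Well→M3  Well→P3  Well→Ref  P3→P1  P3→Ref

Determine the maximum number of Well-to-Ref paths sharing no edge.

Assign every edge capacity 1; by Menger, the answer equals the max flow.
Path Well→Ref (+1); total 1.
Path Well→P3→Ref (+1); total 2.
No residual Well→Ref path; max flow = 2.
Certifying cut of size 2: {Well→P3, Well→Ref}.

2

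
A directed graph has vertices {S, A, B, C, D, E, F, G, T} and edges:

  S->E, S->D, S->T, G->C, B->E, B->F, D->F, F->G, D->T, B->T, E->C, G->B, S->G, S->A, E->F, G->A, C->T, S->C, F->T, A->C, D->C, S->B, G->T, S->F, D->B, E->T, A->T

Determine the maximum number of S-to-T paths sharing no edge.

Assign every edge capacity 1; by Menger, the answer equals the max flow.
Path S→T (+1); total 1.
Path S→A→T (+1); total 2.
Path S→B→T (+1); total 3.
Path S→C→T (+1); total 4.
Path S→D→T (+1); total 5.
Path S→E→T (+1); total 6.
Path S→F→T (+1); total 7.
Path S→G→T (+1); total 8.
No residual S→T path; max flow = 8.
Certifying cut of size 8: {S→A, S→B, S→C, S→D, S→E, S→F, S→G, S→T}.

8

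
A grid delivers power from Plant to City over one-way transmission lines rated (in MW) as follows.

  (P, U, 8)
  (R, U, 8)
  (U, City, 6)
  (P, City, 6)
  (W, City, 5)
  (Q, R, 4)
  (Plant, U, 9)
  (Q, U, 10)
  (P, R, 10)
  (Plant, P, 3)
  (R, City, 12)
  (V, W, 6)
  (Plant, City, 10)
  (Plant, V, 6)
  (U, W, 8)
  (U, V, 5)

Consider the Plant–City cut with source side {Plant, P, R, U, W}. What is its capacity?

50

Edges leaving {Plant, P, R, U, W}: Plant→V (6), Plant→City (10), P→City (6), R→City (12), U→V (5), U→City (6), W→City (5).
Cut capacity = 6 + 10 + 6 + 12 + 5 + 6 + 5 = 50.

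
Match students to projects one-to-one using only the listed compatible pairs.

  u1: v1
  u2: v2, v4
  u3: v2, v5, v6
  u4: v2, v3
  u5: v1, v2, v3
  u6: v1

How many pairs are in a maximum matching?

Unit-capacity flow: source→left, listed edges, right→sink; max matching = max flow.
Augmenting path u1→v1 (+1); matched 1.
Augmenting path u2→v2 (+1); matched 2.
Augmenting path u3→v5 (+1); matched 3.
Augmenting path u4→v3 (+1); matched 4.
Augmenting path u5→v2→u2→v4 (+1); matched 5.
No augmenting path remains; maximum matching = 5.
König certificate: {u2, u3, u4, u5, v1} is a vertex cover of size 5 (every listed pair touches it), so no matching can be larger.

5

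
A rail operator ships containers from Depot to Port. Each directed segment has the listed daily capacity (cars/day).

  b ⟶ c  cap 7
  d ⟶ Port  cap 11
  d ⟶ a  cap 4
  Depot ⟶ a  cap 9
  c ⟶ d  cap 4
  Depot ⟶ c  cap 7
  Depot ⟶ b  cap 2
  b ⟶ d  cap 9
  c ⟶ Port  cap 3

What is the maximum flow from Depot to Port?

9

Augment Depot→c→Port: bottleneck 3, flow now 3.
Augment Depot→b→d→Port: bottleneck 2, flow now 5.
Augment Depot→c→d→Port: bottleneck 4, flow now 9.
No augmenting path remains; maximum flow = 9.
In the residual graph, reachable from Depot: {Depot, a}.
Min-cut edges: Depot→b (2), Depot→c (7); capacity 2 + 7 = 9.
This cut is saturated, so no flow can exceed 9.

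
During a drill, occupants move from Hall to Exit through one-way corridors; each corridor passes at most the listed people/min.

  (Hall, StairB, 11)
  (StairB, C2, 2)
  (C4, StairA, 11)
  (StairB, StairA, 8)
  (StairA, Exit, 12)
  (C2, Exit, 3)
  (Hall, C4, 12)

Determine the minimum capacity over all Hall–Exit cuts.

Augment Hall→StairB→StairA→Exit: bottleneck 8, flow now 8.
Augment Hall→StairB→C2→Exit: bottleneck 2, flow now 10.
Augment Hall→C4→StairA→Exit: bottleneck 4, flow now 14.
No augmenting path remains; maximum flow = 14.
By max-flow min-cut, the minimum cut capacity equals the max flow.
In the residual graph, reachable from Hall: {Hall, StairB, C4, StairA}.
Min-cut edges: StairB→C2 (2), StairA→Exit (12); capacity 2 + 12 = 14.

14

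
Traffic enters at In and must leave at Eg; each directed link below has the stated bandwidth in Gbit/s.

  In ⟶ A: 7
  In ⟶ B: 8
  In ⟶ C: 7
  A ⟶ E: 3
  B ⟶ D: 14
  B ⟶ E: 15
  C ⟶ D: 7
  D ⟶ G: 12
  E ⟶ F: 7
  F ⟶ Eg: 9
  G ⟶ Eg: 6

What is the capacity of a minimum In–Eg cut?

Augment In→A→E→F→Eg: bottleneck 3, flow now 3.
Augment In→B→D→G→Eg: bottleneck 6, flow now 9.
Augment In→B→E→F→Eg: bottleneck 2, flow now 11.
Augment In→C→D→B→E→F→Eg: bottleneck 2, flow now 13. (uses reverse residual edge)
No augmenting path remains; maximum flow = 13.
By max-flow min-cut, the minimum cut capacity equals the max flow.
In the residual graph, reachable from In: {In, A, B, C, D, E, G}.
Min-cut edges: E→F (7), G→Eg (6); capacity 7 + 6 = 13.

13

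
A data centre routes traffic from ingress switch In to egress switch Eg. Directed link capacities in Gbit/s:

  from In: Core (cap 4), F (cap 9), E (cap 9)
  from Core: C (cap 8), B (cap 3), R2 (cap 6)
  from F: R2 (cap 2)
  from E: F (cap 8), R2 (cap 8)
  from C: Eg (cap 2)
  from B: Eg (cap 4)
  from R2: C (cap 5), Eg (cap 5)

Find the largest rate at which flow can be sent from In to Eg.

10

Augment In→Core→C→Eg: bottleneck 2, flow now 2.
Augment In→Core→B→Eg: bottleneck 2, flow now 4.
Augment In→F→R2→Eg: bottleneck 2, flow now 6.
Augment In→E→R2→Eg: bottleneck 3, flow now 9.
Augment In→E→R2→C→Core→B→Eg: bottleneck 1, flow now 10. (uses reverse residual edge)
No augmenting path remains; maximum flow = 10.
In the residual graph, reachable from In: {In, Core, F, E, C, R2}.
Min-cut edges: Core→B (3), C→Eg (2), R2→Eg (5); capacity 3 + 2 + 5 = 10.
This cut is saturated, so no flow can exceed 10.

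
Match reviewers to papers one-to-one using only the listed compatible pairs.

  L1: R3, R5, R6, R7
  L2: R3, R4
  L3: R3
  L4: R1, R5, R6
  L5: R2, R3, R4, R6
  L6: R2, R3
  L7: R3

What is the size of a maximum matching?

Unit-capacity flow: source→left, listed edges, right→sink; max matching = max flow.
Augmenting path L1→R3 (+1); matched 1.
Augmenting path L2→R4 (+1); matched 2.
Augmenting path L4→R1 (+1); matched 3.
Augmenting path L5→R2 (+1); matched 4.
Augmenting path L3→R3→L1→R5 (+1); matched 5.
Augmenting path L6→R2→L5→R6 (+1); matched 6.
No augmenting path remains; maximum matching = 6.
König certificate: {L1, L2, L4, L5, L6, R3} is a vertex cover of size 6 (every listed pair touches it), so no matching can be larger.

6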